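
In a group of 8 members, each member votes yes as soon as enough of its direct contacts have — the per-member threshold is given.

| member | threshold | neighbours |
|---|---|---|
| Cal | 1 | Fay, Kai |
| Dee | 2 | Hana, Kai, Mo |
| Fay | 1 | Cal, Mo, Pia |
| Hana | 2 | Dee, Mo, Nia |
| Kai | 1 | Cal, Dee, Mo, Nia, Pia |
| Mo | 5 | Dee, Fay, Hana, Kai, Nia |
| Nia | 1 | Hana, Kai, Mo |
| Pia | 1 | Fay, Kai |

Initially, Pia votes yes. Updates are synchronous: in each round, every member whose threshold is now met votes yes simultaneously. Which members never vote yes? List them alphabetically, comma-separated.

Round 1 — Pia votes yes (initial).
Round 2 — checking thresholds:
  Fay: 1 of 3 neighbours ≥ 1, votes yes.
  Kai: 1 of 5 neighbours ≥ 1, votes yes.
Round 3 — checking thresholds:
  Cal: 2 of 2 neighbours ≥ 1, votes yes.
  Dee: 1 of 3 neighbours < 2, below threshold.
  Mo: 2 of 5 neighbours < 5, below threshold.
  Nia: 1 of 3 neighbours ≥ 1, votes yes.
Round 4 — no new yes votes; cascade stops.

Dee, Hana, Mo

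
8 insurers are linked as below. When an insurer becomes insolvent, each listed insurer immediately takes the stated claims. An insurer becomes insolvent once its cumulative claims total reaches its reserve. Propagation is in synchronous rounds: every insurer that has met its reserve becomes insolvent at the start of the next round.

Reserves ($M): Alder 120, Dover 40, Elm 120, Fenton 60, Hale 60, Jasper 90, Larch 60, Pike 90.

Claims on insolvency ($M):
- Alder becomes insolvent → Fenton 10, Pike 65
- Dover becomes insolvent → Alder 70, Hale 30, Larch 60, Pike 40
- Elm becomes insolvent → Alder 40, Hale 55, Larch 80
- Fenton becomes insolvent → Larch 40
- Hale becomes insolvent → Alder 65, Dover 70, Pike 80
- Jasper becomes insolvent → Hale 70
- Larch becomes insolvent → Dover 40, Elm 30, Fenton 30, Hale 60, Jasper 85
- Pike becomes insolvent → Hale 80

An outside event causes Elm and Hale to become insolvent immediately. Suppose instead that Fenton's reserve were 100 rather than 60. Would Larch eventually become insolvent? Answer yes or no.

With Fenton's reserve at 100:
Round 1 — Elm, Hale become insolvent (initial).
  Alder: +40+65 → 105 < 120
  Dover: +70 → 70 ≥ 40
  Larch: +80 → 80 ≥ 60
  Pike: +80 → 80 < 90
Round 2 — Dover, Larch become insolvent.
  Alder: +70 → 175 ≥ 120
  Fenton: +30 → 30 < 100
  Jasper: +85 → 85 < 90
  Pike: +40 → 120 ≥ 90
Round 3 — Alder, Pike become insolvent.
  Fenton: +10 → 40 < 100
No further insolvencies.

yes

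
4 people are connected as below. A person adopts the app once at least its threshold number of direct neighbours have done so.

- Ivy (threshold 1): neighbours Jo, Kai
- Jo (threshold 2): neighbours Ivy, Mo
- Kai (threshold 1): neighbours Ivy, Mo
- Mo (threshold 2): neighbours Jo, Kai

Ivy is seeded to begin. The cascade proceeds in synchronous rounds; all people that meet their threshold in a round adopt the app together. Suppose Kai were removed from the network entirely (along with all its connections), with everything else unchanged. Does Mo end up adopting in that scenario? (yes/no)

no

With Kai removed:
Round 1 — Ivy adopts the app (initial).
Round 2 — no new adoptions; cascade stops.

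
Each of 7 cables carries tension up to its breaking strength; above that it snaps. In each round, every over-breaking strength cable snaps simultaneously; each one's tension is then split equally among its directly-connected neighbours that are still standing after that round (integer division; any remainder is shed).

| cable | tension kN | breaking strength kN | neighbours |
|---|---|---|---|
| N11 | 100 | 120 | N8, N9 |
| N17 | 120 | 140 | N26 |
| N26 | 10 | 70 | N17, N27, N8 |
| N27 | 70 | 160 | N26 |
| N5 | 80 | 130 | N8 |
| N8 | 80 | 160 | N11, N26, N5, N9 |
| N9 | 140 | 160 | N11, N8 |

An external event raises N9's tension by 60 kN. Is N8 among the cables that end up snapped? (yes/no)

yes

Round 1 — N9 at 200 > 160. N9 snaps.
  N9 sheds 200 kN to N11, N8: 100 each.
    N11: 100+100 = 200 > 120
    N8: 80+100 = 180 > 160
Round 2 — N11, N8 snap.
  N11 sheds 200 kN: no online neighbours, lost.
  N8 sheds 180 kN to N26, N5: 90 each.
    N26: 10+90 = 100 > 70
    N5: 80+90 = 170 > 130
Round 3 — N26, N5 snap.
  N26 sheds 100 kN to N17, N27: 50 each.
    N17: 120+50 = 170 > 140
    N27: 70+50 = 120 ≤ 160
  N5 sheds 170 kN: no online neighbours, lost.
Round 4 — N17 snaps.
  N17 sheds 170 kN: no online neighbours, lost.
No further breaks.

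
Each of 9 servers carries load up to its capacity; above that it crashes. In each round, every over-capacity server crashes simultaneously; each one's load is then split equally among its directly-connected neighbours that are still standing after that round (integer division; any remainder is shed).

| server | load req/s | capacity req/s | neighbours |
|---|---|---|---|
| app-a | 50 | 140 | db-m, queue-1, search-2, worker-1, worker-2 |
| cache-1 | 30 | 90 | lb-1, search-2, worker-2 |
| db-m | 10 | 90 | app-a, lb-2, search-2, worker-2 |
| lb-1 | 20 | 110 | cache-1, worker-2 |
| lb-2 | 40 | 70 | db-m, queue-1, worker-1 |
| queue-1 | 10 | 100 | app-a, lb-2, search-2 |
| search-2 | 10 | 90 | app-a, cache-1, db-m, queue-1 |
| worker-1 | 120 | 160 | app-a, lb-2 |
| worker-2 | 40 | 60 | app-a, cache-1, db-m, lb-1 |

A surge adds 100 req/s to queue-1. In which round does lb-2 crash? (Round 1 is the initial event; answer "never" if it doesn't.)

2

Round 1 — queue-1 at 110 > 100. queue-1 crashes.
  queue-1 sheds 110 req/s to app-a, lb-2, search-2: 36 each (2 lost).
    app-a: 50+36 = 86 ≤ 140
    lb-2: 40+36 = 76 > 70
    search-2: 10+36 = 46 ≤ 90
Round 2 — lb-2 crashes.
  lb-2 sheds 76 req/s to db-m, worker-1: 38 each.
    db-m: 10+38 = 48 ≤ 90
    worker-1: 120+38 = 158 ≤ 160
No further crashes.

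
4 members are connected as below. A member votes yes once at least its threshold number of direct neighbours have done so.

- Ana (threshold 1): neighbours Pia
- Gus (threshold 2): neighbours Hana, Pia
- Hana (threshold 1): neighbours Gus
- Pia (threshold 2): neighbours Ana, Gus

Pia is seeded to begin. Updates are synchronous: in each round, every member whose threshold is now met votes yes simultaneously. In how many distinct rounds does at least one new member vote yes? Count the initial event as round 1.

Round 1 — Pia votes yes (initial).
Round 2 — checking thresholds:
  Ana: 1 of 1 neighbours ≥ 1, votes yes.
  Gus: 1 of 2 neighbours < 2, not yet.
Round 3 — no new yes votes; cascade stops.

2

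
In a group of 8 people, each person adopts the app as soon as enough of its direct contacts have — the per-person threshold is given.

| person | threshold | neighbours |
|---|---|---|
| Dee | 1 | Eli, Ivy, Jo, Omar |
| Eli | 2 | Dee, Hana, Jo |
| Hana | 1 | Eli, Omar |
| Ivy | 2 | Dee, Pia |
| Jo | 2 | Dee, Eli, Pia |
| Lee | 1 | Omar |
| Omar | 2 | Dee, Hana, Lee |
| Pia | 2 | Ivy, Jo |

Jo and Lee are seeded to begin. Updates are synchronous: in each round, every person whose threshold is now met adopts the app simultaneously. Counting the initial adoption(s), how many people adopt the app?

6

Round 1 — Jo, Lee adopt the app (initial).
Round 2 — checking thresholds:
  Dee: 1 of 4 neighbours ≥ 1, adopts the app.
  Eli: 1 of 3 neighbours < 2, not yet.
  Omar: 1 of 3 neighbours < 2, not yet.
  Pia: 1 of 2 neighbours < 2, not yet.
Round 3 — checking thresholds:
  Eli: 2 of 3 neighbours ≥ 2, adopts the app.
  Ivy: 1 of 2 neighbours < 2, not yet.
  Omar: 2 of 3 neighbours ≥ 2, adopts the app.
  Pia: 1 of 2 neighbours < 2, not yet.
Round 4 — checking thresholds:
  Hana: 2 of 2 neighbours ≥ 1, adopts the app.
  Ivy: 1 of 2 neighbours < 2, not yet.
  Pia: 1 of 2 neighbours < 2, not yet.
Round 5 — no new adoptions; cascade stops.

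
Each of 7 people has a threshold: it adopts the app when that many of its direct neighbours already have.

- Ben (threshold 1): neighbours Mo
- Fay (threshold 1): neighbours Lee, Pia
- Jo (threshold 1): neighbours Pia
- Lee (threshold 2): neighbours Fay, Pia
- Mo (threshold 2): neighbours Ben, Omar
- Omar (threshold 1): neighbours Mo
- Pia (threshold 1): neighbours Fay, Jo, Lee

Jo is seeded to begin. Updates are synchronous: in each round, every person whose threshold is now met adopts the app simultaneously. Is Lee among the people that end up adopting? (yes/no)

Round 1 — Jo adopts the app (initial).
Round 2 — checking thresholds:
  Pia: 1 of 3 neighbours ≥ 1, adopts the app.
Round 3 — checking thresholds:
  Fay: 1 of 2 neighbours ≥ 1, adopts the app.
  Lee: 1 of 2 neighbours < 2, below threshold.
Round 4 — checking thresholds:
  Lee: 2 of 2 neighbours ≥ 2, adopts the app.
Round 5 — no new adoptions; cascade stops.

yes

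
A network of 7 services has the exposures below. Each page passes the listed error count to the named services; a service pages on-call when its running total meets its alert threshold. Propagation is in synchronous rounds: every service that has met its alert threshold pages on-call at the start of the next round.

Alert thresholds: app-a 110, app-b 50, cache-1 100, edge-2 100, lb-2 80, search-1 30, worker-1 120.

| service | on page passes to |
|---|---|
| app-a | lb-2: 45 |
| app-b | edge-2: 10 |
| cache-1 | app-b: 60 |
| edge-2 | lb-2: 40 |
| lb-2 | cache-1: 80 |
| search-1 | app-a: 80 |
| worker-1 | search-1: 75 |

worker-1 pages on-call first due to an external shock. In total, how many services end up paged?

2

Round 1 — worker-1 pages on-call (initial).
  search-1: +75 → 75 ≥ 30
Round 2 — search-1 pages on-call.
  app-a: +80 → 80 < 110
No further pages.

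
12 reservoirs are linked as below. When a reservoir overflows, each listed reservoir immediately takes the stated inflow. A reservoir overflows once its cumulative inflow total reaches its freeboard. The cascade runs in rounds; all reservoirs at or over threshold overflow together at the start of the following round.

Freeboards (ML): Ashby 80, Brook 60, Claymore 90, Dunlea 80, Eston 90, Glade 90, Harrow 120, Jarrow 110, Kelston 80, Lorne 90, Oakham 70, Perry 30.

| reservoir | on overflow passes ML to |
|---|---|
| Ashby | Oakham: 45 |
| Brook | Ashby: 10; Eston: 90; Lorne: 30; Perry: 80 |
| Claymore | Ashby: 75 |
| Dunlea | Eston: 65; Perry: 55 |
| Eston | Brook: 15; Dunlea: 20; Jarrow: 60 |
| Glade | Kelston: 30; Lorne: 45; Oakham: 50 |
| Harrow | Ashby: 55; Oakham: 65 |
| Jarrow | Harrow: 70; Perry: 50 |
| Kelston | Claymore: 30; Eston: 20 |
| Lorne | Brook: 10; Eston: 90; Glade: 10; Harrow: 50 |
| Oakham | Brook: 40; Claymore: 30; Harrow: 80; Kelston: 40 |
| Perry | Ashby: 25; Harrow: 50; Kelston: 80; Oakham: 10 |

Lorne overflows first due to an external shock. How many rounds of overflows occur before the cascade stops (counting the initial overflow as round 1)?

2

Round 1 — Lorne overflows (initial).
  Brook: +10 → 10 < 60
  Eston: +90 → 90 ≥ 90
  Glade: +10 → 10 < 90
  Harrow: +50 → 50 < 120
Round 2 — Eston overflows.
  Brook: +15 → 25 < 60
  Dunlea: +20 → 20 < 80
  Jarrow: +60 → 60 < 110
No further overflows.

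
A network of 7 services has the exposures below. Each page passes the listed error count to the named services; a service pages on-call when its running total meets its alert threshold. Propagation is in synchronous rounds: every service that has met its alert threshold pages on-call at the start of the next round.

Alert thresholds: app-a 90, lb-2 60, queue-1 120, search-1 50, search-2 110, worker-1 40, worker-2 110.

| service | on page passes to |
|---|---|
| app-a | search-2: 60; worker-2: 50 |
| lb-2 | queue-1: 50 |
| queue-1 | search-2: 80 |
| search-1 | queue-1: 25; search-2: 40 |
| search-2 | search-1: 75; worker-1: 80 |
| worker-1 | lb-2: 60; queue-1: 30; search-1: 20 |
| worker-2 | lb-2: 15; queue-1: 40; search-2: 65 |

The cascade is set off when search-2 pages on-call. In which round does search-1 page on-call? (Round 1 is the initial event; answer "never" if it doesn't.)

Round 1 — search-2 pages on-call (initial).
  search-1: +75 → 75 ≥ 50
  worker-1: +80 → 80 ≥ 40
Round 2 — search-1, worker-1 page on-call.
  lb-2: +60 → 60 ≥ 60
  queue-1: +25+30 → 55 < 120
Round 3 — lb-2 pages on-call.
  queue-1: +50 → 105 < 120
No further pages.

2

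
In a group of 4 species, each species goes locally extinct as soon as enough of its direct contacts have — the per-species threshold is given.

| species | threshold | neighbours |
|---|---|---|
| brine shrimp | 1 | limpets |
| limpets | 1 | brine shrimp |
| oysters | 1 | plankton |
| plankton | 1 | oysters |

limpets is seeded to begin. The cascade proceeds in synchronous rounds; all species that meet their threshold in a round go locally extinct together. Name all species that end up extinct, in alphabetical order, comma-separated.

brine shrimp, limpets

Round 1 — limpets goes locally extinct (initial).
Round 2 — checking thresholds:
  brine shrimp: 1 of 1 neighbours ≥ 1, goes locally extinct.
Round 3 — no new extinctions; cascade stops.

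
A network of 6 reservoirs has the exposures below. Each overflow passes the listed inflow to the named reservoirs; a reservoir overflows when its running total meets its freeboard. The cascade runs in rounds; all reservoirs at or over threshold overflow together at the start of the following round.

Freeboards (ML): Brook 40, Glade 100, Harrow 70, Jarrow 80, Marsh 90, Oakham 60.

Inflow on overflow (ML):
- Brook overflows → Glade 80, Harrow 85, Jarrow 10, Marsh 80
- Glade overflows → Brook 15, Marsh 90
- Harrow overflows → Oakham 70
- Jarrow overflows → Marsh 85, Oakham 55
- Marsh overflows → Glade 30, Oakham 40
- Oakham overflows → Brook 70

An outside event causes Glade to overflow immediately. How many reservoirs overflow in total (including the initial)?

Round 1 — Glade overflows (initial).
  Brook: +15 → 15 < 40
  Marsh: +90 → 90 ≥ 90
Round 2 — Marsh overflows.
  Oakham: +40 → 40 < 60
No further overflows.

2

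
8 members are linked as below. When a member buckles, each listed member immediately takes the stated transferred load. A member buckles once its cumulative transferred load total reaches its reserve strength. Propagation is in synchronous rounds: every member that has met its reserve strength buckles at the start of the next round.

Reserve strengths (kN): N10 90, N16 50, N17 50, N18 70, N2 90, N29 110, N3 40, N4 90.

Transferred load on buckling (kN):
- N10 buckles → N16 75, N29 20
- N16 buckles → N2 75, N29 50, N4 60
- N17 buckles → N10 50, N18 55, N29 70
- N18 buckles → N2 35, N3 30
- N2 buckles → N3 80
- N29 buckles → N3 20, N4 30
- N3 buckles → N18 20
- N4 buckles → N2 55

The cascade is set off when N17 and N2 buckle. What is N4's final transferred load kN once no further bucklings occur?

Round 1 — N17, N2 buckle (initial).
  N10: +50 → 50 < 90
  N18: +55 → 55 < 70
  N29: +70 → 70 < 110
  N3: +80 → 80 ≥ 40
Round 2 — N3 buckles.
  N18: +20 → 75 ≥ 70
Round 3 — N18 buckles.
No further bucklings.

0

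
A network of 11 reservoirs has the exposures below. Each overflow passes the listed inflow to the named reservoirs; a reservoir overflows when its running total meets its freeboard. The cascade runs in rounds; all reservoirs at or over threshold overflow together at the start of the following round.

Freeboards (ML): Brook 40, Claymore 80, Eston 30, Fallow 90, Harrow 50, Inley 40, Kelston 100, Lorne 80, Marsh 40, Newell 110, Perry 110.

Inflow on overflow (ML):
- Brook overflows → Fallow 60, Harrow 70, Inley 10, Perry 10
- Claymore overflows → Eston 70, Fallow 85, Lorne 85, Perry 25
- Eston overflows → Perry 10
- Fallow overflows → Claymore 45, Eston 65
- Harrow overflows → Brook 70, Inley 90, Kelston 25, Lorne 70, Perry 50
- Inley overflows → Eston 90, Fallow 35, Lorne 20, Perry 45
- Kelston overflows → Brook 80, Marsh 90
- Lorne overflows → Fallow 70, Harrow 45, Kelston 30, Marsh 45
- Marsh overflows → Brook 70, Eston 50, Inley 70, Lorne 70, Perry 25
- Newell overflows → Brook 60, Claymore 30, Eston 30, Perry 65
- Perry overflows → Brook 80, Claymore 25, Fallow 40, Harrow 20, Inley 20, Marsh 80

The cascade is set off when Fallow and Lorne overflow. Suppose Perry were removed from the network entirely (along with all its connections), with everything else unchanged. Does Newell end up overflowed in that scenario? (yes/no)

With Perry removed:
Round 1 — Fallow, Lorne overflow (initial).
  Claymore: +45 → 45 < 80
  Eston: +65 → 65 ≥ 30
  Harrow: +45 → 45 < 50
  Kelston: +30 → 30 < 100
  Marsh: +45 → 45 ≥ 40
Round 2 — Eston, Marsh overflow.
  Brook: +70 → 70 ≥ 40
  Inley: +70 → 70 ≥ 40
Round 3 — Brook, Inley overflow.
  Harrow: +70 → 115 ≥ 50
Round 4 — Harrow overflows.
  Kelston: +25 → 55 < 100
No further overflows.

no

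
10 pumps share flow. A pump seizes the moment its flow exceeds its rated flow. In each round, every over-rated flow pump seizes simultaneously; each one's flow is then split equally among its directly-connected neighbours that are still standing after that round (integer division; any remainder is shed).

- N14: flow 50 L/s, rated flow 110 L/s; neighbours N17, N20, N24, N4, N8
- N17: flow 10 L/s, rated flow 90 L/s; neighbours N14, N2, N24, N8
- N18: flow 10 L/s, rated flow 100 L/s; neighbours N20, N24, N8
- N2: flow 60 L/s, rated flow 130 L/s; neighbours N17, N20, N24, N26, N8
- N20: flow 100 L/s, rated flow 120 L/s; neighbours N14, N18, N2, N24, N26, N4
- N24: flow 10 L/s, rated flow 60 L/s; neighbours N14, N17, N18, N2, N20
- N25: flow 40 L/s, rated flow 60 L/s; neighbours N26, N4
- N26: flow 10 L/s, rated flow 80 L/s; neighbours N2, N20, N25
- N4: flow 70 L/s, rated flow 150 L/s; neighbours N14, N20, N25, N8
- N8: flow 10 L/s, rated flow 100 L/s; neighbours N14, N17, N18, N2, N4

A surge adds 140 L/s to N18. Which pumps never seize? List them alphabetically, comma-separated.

N14, N17, N2, N25, N26, N4, N8

Round 1 — N18 at 150 > 100. N18 seizes.
  N18 sheds 150 L/s to N20, N24, N8: 50 each.
    N20: 100+50 = 150 > 120
    N24: 10+50 = 60 ≤ 60
    N8: 10+50 = 60 ≤ 100
Round 2 — N20 seizes.
  N20 sheds 150 L/s to N14, N2, N24, N26, N4: 30 each.
    N14: 50+30 = 80 ≤ 110
    N2: 60+30 = 90 ≤ 130
    N24: 60+30 = 90 > 60
    N26: 10+30 = 40 ≤ 80
    N4: 70+30 = 100 ≤ 150
Round 3 — N24 seizes.
  N24 sheds 90 L/s to N14, N17, N2: 30 each.
    N14: 80+30 = 110 ≤ 110
    N17: 10+30 = 40 ≤ 90
    N2: 90+30 = 120 ≤ 130
No further seizures.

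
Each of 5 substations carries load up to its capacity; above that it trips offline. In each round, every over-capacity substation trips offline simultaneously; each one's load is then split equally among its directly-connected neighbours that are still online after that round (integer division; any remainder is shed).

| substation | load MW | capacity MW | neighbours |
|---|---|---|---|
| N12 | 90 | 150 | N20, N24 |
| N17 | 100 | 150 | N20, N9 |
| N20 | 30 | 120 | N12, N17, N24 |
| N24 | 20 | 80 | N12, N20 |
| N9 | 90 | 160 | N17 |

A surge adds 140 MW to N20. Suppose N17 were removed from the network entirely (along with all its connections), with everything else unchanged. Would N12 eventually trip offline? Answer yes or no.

With N17 removed:
Round 1 — N20 at 170 > 120. N20 trips offline.
  N20 sheds 170 MW to N12, N24: 85 each.
    N12: 90+85 = 175 > 150
    N24: 20+85 = 105 > 80
Round 2 — N12, N24 trip offline.
  N12 sheds 175 MW: no online neighbours, lost.
  N24 sheds 105 MW: no online neighbours, lost.
No further trips.

yes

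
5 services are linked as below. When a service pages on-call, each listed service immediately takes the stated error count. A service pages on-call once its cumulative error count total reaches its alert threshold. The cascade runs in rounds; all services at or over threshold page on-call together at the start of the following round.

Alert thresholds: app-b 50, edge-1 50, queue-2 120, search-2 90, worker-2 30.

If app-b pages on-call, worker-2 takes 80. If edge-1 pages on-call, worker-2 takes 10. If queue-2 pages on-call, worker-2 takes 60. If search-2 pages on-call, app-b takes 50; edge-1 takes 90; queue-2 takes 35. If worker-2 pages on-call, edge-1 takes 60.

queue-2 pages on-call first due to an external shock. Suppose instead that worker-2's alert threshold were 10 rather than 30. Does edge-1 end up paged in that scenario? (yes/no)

yes

With worker-2's alert threshold at 10:
Round 1 — queue-2 pages on-call (initial).
  worker-2: +60 → 60 ≥ 10
Round 2 — worker-2 pages on-call.
  edge-1: +60 → 60 ≥ 50
Round 3 — edge-1 pages on-call.
No further pages.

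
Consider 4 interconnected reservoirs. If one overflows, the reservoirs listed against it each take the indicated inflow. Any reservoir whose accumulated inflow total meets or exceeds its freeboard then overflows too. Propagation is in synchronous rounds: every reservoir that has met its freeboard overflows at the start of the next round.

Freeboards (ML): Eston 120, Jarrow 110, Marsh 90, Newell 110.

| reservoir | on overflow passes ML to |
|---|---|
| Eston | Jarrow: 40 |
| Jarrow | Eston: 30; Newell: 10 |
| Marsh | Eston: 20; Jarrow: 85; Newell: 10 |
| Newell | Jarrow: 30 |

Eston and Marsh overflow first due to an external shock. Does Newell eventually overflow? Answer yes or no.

no

Round 1 — Eston, Marsh overflow (initial).
  Jarrow: +40+85 → 125 ≥ 110
  Newell: +10 → 10 < 110
Round 2 — Jarrow overflows.
  Newell: +10 → 20 < 110
No further overflows.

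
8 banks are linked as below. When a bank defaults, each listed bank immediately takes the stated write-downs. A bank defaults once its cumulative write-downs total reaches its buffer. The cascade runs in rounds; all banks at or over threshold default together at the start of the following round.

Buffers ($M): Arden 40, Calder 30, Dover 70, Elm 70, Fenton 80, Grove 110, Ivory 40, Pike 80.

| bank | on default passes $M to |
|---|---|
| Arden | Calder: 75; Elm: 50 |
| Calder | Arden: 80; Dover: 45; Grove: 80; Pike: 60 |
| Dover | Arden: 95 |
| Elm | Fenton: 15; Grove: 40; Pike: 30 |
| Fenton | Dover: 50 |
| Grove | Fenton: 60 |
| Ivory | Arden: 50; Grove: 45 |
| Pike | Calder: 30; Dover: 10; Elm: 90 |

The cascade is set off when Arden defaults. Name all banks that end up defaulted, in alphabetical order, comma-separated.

Arden, Calder

Round 1 — Arden defaults (initial).
  Calder: +75 → 75 ≥ 30
  Elm: +50 → 50 < 70
Round 2 — Calder defaults.
  Dover: +45 → 45 < 70
  Grove: +80 → 80 < 110
  Pike: +60 → 60 < 80
No further defaults.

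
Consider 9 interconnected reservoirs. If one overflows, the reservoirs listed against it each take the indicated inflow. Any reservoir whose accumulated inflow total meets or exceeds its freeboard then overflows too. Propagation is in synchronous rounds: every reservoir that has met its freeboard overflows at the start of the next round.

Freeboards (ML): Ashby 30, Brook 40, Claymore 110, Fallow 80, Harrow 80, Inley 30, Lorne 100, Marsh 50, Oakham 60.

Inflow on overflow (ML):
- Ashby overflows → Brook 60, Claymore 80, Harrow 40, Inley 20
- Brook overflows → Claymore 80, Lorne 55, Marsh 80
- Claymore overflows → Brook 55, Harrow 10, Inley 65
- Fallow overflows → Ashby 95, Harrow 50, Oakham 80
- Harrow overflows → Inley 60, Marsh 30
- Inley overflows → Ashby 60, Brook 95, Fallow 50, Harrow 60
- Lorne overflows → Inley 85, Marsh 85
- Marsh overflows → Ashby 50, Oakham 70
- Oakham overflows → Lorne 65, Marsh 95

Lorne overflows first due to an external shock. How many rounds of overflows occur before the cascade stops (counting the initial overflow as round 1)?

Round 1 — Lorne overflows (initial).
  Inley: +85 → 85 ≥ 30
  Marsh: +85 → 85 ≥ 50
Round 2 — Inley, Marsh overflow.
  Ashby: +60+50 → 110 ≥ 30
  Brook: +95 → 95 ≥ 40
  Fallow: +50 → 50 < 80
  Harrow: +60 → 60 < 80
  Oakham: +70 → 70 ≥ 60
Round 3 — Ashby, Brook, Oakham overflow.
  Claymore: +80+80 → 160 ≥ 110
  Harrow: +40 → 100 ≥ 80
Round 4 — Claymore, Harrow overflow.
No further overflows.

4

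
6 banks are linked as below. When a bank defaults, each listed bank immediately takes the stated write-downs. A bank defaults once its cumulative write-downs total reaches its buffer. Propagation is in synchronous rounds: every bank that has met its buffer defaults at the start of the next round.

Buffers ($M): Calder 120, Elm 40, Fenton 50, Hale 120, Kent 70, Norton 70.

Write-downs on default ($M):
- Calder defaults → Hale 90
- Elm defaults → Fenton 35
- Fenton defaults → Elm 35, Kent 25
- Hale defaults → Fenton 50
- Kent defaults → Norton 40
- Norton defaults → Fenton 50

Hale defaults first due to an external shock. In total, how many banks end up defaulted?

2

Round 1 — Hale defaults (initial).
  Fenton: +50 → 50 ≥ 50
Round 2 — Fenton defaults.
  Elm: +35 → 35 < 40
  Kent: +25 → 25 < 70
No further defaults.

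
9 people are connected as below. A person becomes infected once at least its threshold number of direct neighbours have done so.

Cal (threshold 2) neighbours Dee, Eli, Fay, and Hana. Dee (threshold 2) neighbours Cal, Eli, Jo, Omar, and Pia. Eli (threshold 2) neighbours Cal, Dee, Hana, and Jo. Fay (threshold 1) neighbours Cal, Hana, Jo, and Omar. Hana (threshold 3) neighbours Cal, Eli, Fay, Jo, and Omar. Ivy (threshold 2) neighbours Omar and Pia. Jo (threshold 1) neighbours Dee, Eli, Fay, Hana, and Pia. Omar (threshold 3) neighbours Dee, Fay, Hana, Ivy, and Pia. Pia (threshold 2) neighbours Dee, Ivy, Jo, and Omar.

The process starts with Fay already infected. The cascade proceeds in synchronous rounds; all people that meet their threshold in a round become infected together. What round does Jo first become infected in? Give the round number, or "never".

2

Round 1 — Fay becomes infected (initial).
Round 2 — checking thresholds:
  Cal: 1 of 4 neighbours < 2, holds.
  Hana: 1 of 5 neighbours < 3, holds.
  Jo: 1 of 5 neighbours ≥ 1, becomes infected.
  Omar: 1 of 5 neighbours < 3, holds.
Round 3 — no new infections; cascade stops.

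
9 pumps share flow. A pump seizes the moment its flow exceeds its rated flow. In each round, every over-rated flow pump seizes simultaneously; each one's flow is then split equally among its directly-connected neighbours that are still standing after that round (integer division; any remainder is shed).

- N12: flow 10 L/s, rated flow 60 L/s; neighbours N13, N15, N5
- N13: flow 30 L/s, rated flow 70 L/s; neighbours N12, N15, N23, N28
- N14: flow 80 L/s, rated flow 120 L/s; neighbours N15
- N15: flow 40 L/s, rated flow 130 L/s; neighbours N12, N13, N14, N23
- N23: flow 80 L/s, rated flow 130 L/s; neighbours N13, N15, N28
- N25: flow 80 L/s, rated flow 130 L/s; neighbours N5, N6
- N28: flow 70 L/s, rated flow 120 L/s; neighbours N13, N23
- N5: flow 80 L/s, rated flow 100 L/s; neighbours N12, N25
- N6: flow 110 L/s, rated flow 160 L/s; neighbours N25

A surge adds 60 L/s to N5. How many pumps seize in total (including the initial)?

Round 1 — N5 at 140 > 100. N5 seizes.
  N5 sheds 140 L/s to N12, N25: 70 each.
    N12: 10+70 = 80 > 60
    N25: 80+70 = 150 > 130
Round 2 — N12, N25 seize.
  N12 sheds 80 L/s to N13, N15: 40 each.
    N13: 30+40 = 70 ≤ 70
    N15: 40+40 = 80 ≤ 130
  N25 sheds 150 L/s to N6: 150 each.
    N6: 110+150 = 260 > 160
Round 3 — N6 seizes.
  N6 sheds 260 L/s: no online neighbours, lost.
No further seizures.

4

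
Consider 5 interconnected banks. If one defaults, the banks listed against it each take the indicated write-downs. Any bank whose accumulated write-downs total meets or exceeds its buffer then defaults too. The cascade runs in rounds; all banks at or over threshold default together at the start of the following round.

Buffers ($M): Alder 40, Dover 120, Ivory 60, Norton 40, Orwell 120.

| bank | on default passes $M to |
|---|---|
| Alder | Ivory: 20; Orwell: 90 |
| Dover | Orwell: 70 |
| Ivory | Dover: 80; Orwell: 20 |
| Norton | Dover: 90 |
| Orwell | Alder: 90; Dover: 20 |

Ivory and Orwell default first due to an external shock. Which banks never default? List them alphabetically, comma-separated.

Dover, Norton

Round 1 — Ivory, Orwell default (initial).
  Alder: +90 → 90 ≥ 40
  Dover: +80+20 → 100 < 120
Round 2 — Alder defaults.
No further defaults.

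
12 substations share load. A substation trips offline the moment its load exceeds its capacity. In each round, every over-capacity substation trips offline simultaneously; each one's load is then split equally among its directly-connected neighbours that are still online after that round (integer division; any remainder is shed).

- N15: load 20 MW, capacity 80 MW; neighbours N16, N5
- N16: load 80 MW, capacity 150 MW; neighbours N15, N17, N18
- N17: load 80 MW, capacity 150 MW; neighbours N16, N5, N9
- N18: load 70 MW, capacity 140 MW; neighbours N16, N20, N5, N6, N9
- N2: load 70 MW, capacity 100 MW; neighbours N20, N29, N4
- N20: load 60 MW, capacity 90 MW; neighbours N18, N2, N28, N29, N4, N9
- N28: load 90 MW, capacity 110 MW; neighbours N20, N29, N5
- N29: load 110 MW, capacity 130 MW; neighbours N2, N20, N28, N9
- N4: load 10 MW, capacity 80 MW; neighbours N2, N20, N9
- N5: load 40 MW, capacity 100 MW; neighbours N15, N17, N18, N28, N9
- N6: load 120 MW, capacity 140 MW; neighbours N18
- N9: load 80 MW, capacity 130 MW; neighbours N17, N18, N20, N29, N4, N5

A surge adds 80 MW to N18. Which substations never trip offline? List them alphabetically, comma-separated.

N15, N16, N17, N2, N20, N28, N29, N4, N5, N9

Round 1 — N18 at 150 > 140. N18 trips offline.
  N18 sheds 150 MW to N16, N20, N5, N6, N9: 30 each.
    N16: 80+30 = 110 ≤ 150
    N20: 60+30 = 90 ≤ 90
    N5: 40+30 = 70 ≤ 100
    N6: 120+30 = 150 > 140
    N9: 80+30 = 110 ≤ 130
Round 2 — N6 trips offline.
  N6 sheds 150 MW: no online neighbours, lost.
No further trips.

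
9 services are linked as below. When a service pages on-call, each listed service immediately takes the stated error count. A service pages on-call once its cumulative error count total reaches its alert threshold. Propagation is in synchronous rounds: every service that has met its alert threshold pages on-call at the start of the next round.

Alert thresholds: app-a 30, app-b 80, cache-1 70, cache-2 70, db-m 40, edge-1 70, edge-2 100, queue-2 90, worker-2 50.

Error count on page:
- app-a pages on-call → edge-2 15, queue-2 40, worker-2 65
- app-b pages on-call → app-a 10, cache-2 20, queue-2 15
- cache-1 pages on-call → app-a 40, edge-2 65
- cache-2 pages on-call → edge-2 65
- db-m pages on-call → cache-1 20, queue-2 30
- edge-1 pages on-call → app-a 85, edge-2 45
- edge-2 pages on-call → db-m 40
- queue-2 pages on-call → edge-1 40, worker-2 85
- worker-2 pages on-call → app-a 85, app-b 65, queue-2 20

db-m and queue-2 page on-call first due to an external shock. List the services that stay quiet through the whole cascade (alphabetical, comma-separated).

Round 1 — db-m, queue-2 page on-call (initial).
  cache-1: +20 → 20 < 70
  edge-1: +40 → 40 < 70
  worker-2: +85 → 85 ≥ 50
Round 2 — worker-2 pages on-call.
  app-a: +85 → 85 ≥ 30
  app-b: +65 → 65 < 80
Round 3 — app-a pages on-call.
  edge-2: +15 → 15 < 100
No further pages.

app-b, cache-1, cache-2, edge-1, edge-2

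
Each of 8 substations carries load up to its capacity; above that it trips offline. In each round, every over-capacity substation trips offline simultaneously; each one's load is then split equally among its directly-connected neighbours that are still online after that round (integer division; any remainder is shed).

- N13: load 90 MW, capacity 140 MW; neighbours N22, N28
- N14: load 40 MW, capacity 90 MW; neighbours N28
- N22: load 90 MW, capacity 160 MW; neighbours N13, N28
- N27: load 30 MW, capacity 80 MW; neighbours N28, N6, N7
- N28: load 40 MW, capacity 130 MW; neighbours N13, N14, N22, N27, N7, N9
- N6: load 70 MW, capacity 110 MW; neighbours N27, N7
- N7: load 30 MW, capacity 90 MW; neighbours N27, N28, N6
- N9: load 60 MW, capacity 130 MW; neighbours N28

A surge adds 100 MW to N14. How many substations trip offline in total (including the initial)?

2

Round 1 — N14 at 140 > 90. N14 trips offline.
  N14 sheds 140 MW to N28: 140 each.
    N28: 40+140 = 180 > 130
Round 2 — N28 trips offline.
  N28 sheds 180 MW to N13, N22, N27, N7, N9: 36 each.
    N13: 90+36 = 126 ≤ 140
    N22: 90+36 = 126 ≤ 160
    N27: 30+36 = 66 ≤ 80
    N7: 30+36 = 66 ≤ 90
    N9: 60+36 = 96 ≤ 130
No further trips.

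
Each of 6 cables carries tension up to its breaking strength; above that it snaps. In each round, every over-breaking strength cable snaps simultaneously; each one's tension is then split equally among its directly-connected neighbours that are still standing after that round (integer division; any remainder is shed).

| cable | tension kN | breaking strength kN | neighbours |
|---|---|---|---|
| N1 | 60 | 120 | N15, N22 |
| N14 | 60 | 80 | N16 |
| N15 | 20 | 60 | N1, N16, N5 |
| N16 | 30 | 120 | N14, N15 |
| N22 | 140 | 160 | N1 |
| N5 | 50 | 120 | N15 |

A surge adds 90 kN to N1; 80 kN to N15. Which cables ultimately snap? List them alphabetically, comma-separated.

Round 1 — N1 at 150 > 120; N15 at 100 > 60. N1, N15 snap.
  N1 sheds 150 kN to N22: 150 each.
    N22: 140+150 = 290 > 160
  N15 sheds 100 kN to N16, N5: 50 each.
    N16: 30+50 = 80 ≤ 120
    N5: 50+50 = 100 ≤ 120
Round 2 — N22 snaps.
  N22 sheds 290 kN: no online neighbours, lost.
No further breaks.

N1, N15, N22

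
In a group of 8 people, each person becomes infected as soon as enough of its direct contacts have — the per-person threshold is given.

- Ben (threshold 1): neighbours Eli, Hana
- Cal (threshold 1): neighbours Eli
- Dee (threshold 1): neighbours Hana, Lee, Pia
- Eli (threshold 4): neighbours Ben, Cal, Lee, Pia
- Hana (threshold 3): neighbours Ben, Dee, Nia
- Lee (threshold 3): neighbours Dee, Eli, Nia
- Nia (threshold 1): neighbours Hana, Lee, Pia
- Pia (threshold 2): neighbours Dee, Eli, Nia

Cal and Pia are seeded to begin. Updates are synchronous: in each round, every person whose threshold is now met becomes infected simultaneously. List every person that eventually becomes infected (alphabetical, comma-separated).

Cal, Dee, Nia, Pia

Round 1 — Cal, Pia become infected (initial).
Round 2 — checking thresholds:
  Dee: 1 of 3 neighbours ≥ 1, becomes infected.
  Eli: 2 of 4 neighbours < 4, holds.
  Nia: 1 of 3 neighbours ≥ 1, becomes infected.
Round 3 — no new infections; cascade stops.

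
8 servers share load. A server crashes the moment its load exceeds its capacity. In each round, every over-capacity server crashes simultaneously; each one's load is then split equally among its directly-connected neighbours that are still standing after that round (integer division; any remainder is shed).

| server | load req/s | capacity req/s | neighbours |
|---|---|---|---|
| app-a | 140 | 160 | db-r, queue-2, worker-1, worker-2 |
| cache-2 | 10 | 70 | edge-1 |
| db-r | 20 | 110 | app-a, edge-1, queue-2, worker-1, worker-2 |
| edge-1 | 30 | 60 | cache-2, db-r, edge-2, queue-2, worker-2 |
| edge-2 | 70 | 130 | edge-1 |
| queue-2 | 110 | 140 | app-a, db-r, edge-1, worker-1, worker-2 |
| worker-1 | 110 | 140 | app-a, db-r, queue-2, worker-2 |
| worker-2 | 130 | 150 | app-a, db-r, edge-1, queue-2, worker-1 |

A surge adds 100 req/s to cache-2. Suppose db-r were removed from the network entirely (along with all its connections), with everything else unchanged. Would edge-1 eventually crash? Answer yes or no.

yes

With db-r removed:
Round 1 — cache-2 at 110 > 70. cache-2 crashes.
  cache-2 sheds 110 req/s to edge-1: 110 each.
    edge-1: 30+110 = 140 > 60
Round 2 — edge-1 crashes.
  edge-1 sheds 140 req/s to edge-2, queue-2, worker-2: 46 each (2 lost).
    edge-2: 70+46 = 116 ≤ 130
    queue-2: 110+46 = 156 > 140
    worker-2: 130+46 = 176 > 150
Round 3 — queue-2, worker-2 crash.
  queue-2 sheds 156 req/s to app-a, worker-1: 78 each.
    app-a: 140+78 = 218 > 160
    worker-1: 110+78 = 188 > 140
  worker-2 sheds 176 req/s to app-a, worker-1: 88 each.
    app-a: 218+88 = 306 > 160
    worker-1: 188+88 = 276 > 140
Round 4 — app-a, worker-1 crash.
  app-a sheds 306 req/s: no online neighbours, lost.
  worker-1 sheds 276 req/s: no online neighbours, lost.
No further crashes.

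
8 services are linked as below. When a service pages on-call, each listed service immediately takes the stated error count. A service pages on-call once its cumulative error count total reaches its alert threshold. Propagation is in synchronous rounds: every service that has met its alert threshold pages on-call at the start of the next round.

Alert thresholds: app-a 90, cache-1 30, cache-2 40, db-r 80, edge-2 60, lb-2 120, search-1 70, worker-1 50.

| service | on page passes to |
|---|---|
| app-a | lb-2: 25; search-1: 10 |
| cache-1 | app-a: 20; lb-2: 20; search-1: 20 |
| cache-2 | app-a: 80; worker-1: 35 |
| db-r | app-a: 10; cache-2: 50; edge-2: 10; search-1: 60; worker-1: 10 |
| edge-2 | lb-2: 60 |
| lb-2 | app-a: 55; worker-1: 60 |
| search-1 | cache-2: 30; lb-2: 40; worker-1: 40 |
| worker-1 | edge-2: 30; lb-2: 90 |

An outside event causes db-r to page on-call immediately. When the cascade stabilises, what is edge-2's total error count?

Round 1 — db-r pages on-call (initial).
  app-a: +10 → 10 < 90
  cache-2: +50 → 50 ≥ 40
  edge-2: +10 → 10 < 60
  search-1: +60 → 60 < 70
  worker-1: +10 → 10 < 50
Round 2 — cache-2 pages on-call.
  app-a: +80 → 90 ≥ 90
  worker-1: +35 → 45 < 50
Round 3 — app-a pages on-call.
  lb-2: +25 → 25 < 120
  search-1: +10 → 70 ≥ 70
Round 4 — search-1 pages on-call.
  lb-2: +40 → 65 < 120
  worker-1: +40 → 85 ≥ 50
Round 5 — worker-1 pages on-call.
  edge-2: +30 → 40 < 60
  lb-2: +90 → 155 ≥ 120
Round 6 — lb-2 pages on-call.
No further pages.

40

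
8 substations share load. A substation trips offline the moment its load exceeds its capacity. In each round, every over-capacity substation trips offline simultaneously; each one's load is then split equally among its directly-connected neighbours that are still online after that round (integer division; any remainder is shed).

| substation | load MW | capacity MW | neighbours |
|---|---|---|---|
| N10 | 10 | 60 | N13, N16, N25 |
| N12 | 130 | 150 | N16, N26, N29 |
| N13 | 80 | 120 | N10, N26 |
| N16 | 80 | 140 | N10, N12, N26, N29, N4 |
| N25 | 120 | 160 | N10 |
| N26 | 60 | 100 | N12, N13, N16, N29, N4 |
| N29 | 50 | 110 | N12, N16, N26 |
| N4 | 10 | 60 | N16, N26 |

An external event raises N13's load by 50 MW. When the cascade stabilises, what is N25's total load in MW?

157

Round 1 — N13 at 130 > 120. N13 trips offline.
  N13 sheds 130 MW to N10, N26: 65 each.
    N10: 10+65 = 75 > 60
    N26: 60+65 = 125 > 100
Round 2 — N10, N26 trip offline.
  N10 sheds 75 MW to N16, N25: 37 each (1 lost).
    N16: 80+37 = 117 ≤ 140
    N25: 120+37 = 157 ≤ 160
  N26 sheds 125 MW to N12, N16, N29, N4: 31 each (1 lost).
    N12: 130+31 = 161 > 150
    N16: 117+31 = 148 > 140
    N29: 50+31 = 81 ≤ 110
    N4: 10+31 = 41 ≤ 60
Round 3 — N12, N16 trip offline.
  N12 sheds 161 MW to N29: 161 each.
    N29: 81+161 = 242 > 110
  N16 sheds 148 MW to N29, N4: 74 each.
    N29: 242+74 = 316 > 110
    N4: 41+74 = 115 > 60
Round 4 — N29, N4 trip offline.
  N29 sheds 316 MW: no online neighbours, lost.
  N4 sheds 115 MW: no online neighbours, lost.
No further trips.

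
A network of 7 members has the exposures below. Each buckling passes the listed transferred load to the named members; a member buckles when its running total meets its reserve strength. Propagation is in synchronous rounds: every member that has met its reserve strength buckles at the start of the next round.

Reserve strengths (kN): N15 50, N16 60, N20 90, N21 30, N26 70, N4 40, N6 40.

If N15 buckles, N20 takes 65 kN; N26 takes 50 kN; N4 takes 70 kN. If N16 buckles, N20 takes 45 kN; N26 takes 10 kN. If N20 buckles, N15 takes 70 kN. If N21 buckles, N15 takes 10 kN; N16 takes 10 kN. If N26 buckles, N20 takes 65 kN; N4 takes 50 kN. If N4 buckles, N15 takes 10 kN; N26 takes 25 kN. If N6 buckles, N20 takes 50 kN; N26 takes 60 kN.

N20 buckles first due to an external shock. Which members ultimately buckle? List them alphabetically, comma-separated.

N15, N20, N26, N4

Round 1 — N20 buckles (initial).
  N15: +70 → 70 ≥ 50
Round 2 — N15 buckles.
  N26: +50 → 50 < 70
  N4: +70 → 70 ≥ 40
Round 3 — N4 buckles.
  N26: +25 → 75 ≥ 70
Round 4 — N26 buckles.
No further bucklings.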